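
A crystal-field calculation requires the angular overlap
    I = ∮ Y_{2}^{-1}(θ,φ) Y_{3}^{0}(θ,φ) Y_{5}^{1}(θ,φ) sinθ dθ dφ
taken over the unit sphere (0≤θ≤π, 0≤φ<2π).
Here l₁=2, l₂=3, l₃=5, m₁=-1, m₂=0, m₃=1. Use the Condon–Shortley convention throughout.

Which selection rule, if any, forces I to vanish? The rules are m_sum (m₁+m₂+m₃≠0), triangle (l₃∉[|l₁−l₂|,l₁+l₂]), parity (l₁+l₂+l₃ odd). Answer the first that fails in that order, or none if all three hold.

none

azimuthal sum: -1 + 0 + 1 = 0  ✓
1 ≤ 5 ≤ 5 (triangle on l)  ✓
L = 2 + 3 + 5 = 10 (even)  ✓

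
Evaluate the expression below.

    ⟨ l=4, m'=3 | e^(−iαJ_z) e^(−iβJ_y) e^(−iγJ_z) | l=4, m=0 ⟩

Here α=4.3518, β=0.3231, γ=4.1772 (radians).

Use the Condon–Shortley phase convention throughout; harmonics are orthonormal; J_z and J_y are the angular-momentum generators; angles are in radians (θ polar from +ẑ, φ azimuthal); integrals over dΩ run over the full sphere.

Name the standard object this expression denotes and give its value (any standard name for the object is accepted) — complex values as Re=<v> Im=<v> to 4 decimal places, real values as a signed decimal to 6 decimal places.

Wigner D-matrix element, Re=-0.0396 Im=0.0211

This is a Wigner D-matrix element — the rotation-matrix element ⟨l m'| R(α,β,γ) |l m⟩ in the angular-momentum basis.
First d^4_{3,0}(β=0.3231), then the phase factors e^{-i(3)α} and e^{-i(0)γ}:
With c≡cos(β/2)=0.986979 and s≡sin(β/2)=0.160848, N=[5040·1·24·24]^{1/2}=1703.830978
Admissible k: 0..1 (factorial args all ≥0)
  k=0: (−1)^3·1703.8310/(144)·0.9870^5·0.1608^3 = -0.046116
  k=1: (−1)^4·1703.8310/(144)·0.9870^3·0.1608^5 = +0.001225
d^4_{3,0}(0.3231) = -0.046116 +0.001225 = -0.044891
Phases: e^{-i·(3)·4.3518}=+0.882789-0.469769i, e^{-i·(0)·4.1772}=+1.000000+0.000000i ⇒ D=-0.039630+0.021089i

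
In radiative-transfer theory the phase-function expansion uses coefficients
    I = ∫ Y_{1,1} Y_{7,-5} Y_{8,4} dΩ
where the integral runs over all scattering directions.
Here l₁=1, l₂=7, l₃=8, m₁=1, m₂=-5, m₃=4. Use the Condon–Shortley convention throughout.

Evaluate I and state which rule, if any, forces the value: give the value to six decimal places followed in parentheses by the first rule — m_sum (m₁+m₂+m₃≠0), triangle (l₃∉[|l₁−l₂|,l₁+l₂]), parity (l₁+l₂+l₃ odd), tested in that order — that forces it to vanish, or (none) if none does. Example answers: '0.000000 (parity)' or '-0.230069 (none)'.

Rules hold: Σm=0, L=16 even, 6≤8≤8.
N = 3·15·17 = 765
Δ = 0!·2!·14!/17! = 1/2040
Racah Σ t=0..0: t=0:+1/25401600 = 1/25401600
⇒ 3j(1 7 8; 0 0 0)² = 8/255, sgn +1
Racah Σ t=0..0: t=0:+1/1916006400 = 1/1916006400
⇒ 3j(1 7 8; 1 -5 4)² = 1/340, sgn +1
4πI² = N·(3j₀)²·(3jₘ)² = 6/85
I = +1·√(0.0705882/4π) = 0.07494820
No selection rule forces the value: the integral is nonzero (none).

0.074948 (none)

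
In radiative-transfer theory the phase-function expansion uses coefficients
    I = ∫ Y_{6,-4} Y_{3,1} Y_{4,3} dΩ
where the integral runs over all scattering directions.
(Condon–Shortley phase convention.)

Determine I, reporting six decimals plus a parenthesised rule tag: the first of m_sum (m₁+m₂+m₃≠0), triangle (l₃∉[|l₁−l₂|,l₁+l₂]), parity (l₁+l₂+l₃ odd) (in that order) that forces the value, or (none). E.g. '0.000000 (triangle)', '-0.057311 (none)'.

Σlᵢ=13 odd — θ-integrand is odd under cosθ→−cosθ; I=0

0.000000 (parity)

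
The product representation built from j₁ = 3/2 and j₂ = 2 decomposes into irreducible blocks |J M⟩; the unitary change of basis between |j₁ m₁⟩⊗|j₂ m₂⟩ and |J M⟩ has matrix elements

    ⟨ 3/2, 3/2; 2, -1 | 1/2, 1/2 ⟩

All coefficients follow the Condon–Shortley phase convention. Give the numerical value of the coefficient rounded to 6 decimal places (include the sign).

triangle: 3!·0!·1!/5! = 6/120
(j±m)!: 3!·0!·1!·3!·1!·0! = 36
prefactor² = (2J+1)·Δ·N² = 18/5
  k=0: +1/(0!·3!·0!·1!·0!·0!) = 1/6
Σ = 1/6  ⇒  CG² = 18/5·(1/6)² = 1/10
CG = +√(1/10) = +0.316228

+√(1/10) = +0.316228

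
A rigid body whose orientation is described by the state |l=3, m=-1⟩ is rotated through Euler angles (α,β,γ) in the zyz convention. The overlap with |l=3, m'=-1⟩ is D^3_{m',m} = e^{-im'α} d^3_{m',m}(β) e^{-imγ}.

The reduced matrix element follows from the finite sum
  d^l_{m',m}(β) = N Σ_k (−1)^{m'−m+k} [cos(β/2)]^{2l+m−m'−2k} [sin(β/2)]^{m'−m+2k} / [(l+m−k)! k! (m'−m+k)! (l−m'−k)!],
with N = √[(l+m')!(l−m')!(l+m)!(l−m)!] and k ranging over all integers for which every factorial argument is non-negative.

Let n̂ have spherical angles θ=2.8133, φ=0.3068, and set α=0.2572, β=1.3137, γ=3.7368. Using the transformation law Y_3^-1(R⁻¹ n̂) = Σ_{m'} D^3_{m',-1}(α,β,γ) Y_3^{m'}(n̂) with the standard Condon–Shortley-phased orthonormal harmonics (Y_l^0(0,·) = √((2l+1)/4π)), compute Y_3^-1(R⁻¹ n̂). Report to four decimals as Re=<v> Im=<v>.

Need the full column D^3_{m',-1} for m'=−3..3 at α=0.2572, β=1.3137, γ=3.7368.
cos(β/2)=0.791920, sin(β/2)=0.610625
d^3_{-3,-1}: single k=2 term ⇒ +0.567963;  D = -0.115056-0.556187i
d^3_{-2,-1}: k∈[1..2] ⇒ +0.601423 -0.715151 = -0.113728;  D = +0.050610+0.101846i
d^3_{-1,-1}: k∈[0..2] ⇒ +0.246653 -1.173178 +0.523134 = -0.403391;  D = +0.265501+0.303700i
d^3_{0,-1}: k∈[0..2] ⇒ -0.658826 +1.175113 -0.232887 = +0.283399;  D = -0.234664-0.158897i
d^3_{1,-1}: k∈[0..2] ⇒ +0.879884 -0.697512 +0.051838 = +0.234210;  D = -0.220958-0.077666i
d^3_{2,-1}: k∈[0..1] ⇒ -0.715151 +0.212596 = -0.502555;  D = +0.500915+0.040566i
d^3_{3,-1}: single k=0 term ⇒ +0.337681;  D = -0.332442+0.059256i
Y_3^{m'}(θ=2.8133,φ=0.3068) and Σ D·Y over m':
  (-0.1151-0.5562i)·(+0.0085-0.0111i)  (+0.0506+0.1018i)·(-0.0822+0.0579i)  (+0.2655+0.3037i)·(+0.3457-0.1095i)  (-0.2347-0.1589i)·(-0.5229+0.0000i)  (-0.2210-0.0777i)·(-0.3457-0.1095i)  (+0.5009+0.0406i)·(-0.0822-0.0579i)  (-0.3324+0.0593i)·(-0.0085-0.0111i)
Y_3^-1(R⁻¹ n̂) = +0.263042+0.172029i

Re=0.2630 Im=0.1720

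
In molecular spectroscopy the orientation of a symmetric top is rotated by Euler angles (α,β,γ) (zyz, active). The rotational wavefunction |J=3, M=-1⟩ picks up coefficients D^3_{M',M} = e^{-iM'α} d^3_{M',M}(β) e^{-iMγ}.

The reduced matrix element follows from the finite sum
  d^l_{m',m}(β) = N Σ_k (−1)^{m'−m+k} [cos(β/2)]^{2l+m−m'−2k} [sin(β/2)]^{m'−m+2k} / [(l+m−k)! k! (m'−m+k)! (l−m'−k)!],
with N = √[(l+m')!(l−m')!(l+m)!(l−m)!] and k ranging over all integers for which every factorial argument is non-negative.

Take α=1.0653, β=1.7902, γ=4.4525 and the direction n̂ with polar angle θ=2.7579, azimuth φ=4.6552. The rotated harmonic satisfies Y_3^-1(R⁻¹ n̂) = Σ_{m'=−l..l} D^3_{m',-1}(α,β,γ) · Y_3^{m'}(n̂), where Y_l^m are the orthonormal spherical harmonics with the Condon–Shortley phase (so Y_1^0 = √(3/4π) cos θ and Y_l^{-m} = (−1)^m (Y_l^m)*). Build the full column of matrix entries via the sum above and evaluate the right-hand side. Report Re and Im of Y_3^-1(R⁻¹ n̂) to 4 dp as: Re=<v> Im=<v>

Re=0.0281 Im=0.2932

Need the full column D^3_{m',-1} for m'=−3..3 at α=1.0653, β=1.7902, γ=4.4525.
cos(β/2)=0.625441, sin(β/2)=0.780272
d^3_{-3,-1}: single k=2 term ⇒ +0.360813;  D = +0.073655+0.353215i
d^3_{-2,-1}: k∈[1..2] ⇒ +0.236144 -0.735066 = -0.498922;  D = -0.476651-0.147401i
d^3_{-1,-1}: k∈[0..2] ⇒ +0.059857 -0.745292 +0.869975 = +0.184541;  D = +0.133075-0.127853i
d^3_{0,-1}: k∈[0..2] ⇒ -0.258683 +1.207836 -0.626622 = +0.322531;  D = -0.082882-0.311700i
d^3_{1,-1}: k∈[0..2] ⇒ +0.558969 -1.159967 +0.225671 = -0.375328;  D = +0.364064+0.091259i
d^3_{2,-1}: k∈[0..1] ⇒ -0.735066 +0.572025 = -0.163040;  D = +0.111266-0.119172i
d^3_{3,-1}: single k=0 term ⇒ +0.561567;  D = +0.173553+0.534075i
Y_3^{m'}(θ=2.7579,φ=4.6552) and Σ D·Y over m':
  (+0.0737+0.3532i)·(+0.0037-0.0216i)  (-0.4767-0.1474i)·(+0.1319+0.0152i)  (+0.1331-0.1279i)·(-0.0228+0.3985i)  (-0.0829-0.3117i)·(-0.4496+0.0000i)  (+0.3641+0.0913i)·(+0.0228+0.3985i)  (+0.1113-0.1192i)·(+0.1319-0.0152i)  (+0.1736+0.5341i)·(-0.0037-0.0216i)
Y_3^-1(R⁻¹ n̂) = +0.028101+0.293169i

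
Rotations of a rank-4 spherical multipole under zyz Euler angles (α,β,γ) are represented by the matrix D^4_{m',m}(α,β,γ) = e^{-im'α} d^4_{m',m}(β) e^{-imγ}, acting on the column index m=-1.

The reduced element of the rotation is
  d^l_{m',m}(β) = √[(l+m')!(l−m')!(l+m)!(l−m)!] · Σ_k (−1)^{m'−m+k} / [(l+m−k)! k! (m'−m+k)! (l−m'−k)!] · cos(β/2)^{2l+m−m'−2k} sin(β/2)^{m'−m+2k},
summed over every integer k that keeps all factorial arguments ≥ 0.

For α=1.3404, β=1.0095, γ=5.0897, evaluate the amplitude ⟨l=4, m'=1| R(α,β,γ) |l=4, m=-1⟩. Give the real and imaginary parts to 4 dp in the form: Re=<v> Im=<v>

First d^4_{1,-1}(β=1.0095), then the phase factors e^{-i(1)α} and e^{-i(-1)γ}:
Half-angle: c=0.875295, s=0.483589. N=√(120·6·6·120)=720.000000
The bounds max(0,m−m')=0 and min(l+m,l−m')=3 give 4 terms
  k=0: (−1)^2·720.0000/(72)·0.8753^6·0.4836^2 = +1.051671
  k=1: (−1)^3·720.0000/(24)·0.8753^4·0.4836^4 = -0.963040
  k=2: (−1)^4·720.0000/(48)·0.8753^2·0.4836^6 = +0.146980
  k=3: (−1)^5·720.0000/(720)·0.8753^0·0.4836^8 = -0.002991
d^4_{1,-1}(1.0095) = +1.051671 -0.963040 +0.146980 -0.002991 = +0.232620
Phases: e^{-i·(1)·1.3404}=+0.228363-0.973576i, e^{-i·(-1)·5.0897}=+0.368422-0.929659i ⇒ D=-0.190972-0.132823i

Re=-0.1910 Im=-0.1328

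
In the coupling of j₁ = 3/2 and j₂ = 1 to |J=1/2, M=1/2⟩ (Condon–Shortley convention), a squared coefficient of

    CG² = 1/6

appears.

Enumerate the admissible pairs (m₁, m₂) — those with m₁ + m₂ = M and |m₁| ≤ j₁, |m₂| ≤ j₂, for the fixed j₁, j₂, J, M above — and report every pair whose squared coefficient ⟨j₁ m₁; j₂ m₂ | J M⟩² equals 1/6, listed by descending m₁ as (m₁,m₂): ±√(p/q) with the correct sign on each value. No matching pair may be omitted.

(-1/2,1): +√(1/6)

Admissible pairs with m₁+m₂ = M = 1/2: (-1/2,1), (1/2,0), (3/2,-1)
  (m₁,m₂)=(3/2,-1): CG² = 1/2, CG = +√(1/2)
  (m₁,m₂)=(1/2,0): CG² = 1/3, CG = −√(1/3)
  (m₁,m₂)=(-1/2,1): CG² = 1/6, CG = +√(1/6)   ← matches the target
Pairs with CG² = 1/6: (-1/2,1): +√(1/6)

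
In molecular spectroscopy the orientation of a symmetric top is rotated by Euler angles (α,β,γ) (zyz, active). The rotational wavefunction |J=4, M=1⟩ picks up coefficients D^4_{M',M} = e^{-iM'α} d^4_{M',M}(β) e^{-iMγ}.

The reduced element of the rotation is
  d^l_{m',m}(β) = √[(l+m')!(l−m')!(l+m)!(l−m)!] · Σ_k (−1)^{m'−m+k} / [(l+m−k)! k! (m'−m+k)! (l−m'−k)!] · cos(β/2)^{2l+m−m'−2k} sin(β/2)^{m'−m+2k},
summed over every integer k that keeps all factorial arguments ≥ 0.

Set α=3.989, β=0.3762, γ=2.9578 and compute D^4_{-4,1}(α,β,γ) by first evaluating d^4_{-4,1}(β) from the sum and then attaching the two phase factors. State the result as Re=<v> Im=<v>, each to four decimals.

First d^4_{-4,1}(β=0.3762), then the phase factors e^{-i(-4)α} and e^{-i(1)γ}:
Half-angle: c=0.982361, s=0.186993. N=√(1·40320·120·6)=5387.986637
k∈{5} keeps every argument non-negative
  k=5: (−1)^0·5387.9866/(720)·0.9824^3·0.1870^5 = +0.001622
d^4_{-4,1}(0.3762) = +0.001622
D = (-0.969396-0.245501i)·(+0.001622)·(-0.983158-0.182760i) = +0.001473+0.000679i

Re=0.0015 Im=0.0007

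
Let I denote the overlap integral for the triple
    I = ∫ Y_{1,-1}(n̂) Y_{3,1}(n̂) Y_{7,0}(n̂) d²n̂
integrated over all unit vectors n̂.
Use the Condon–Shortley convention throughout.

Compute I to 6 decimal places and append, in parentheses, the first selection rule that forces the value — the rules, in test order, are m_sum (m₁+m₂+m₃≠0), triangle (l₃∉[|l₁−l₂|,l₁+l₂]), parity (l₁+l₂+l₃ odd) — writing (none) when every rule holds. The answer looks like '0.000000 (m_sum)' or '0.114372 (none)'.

l₃=7 ∉ [2,4] — triangle fails ⇒ I = 0

0.000000 (triangle)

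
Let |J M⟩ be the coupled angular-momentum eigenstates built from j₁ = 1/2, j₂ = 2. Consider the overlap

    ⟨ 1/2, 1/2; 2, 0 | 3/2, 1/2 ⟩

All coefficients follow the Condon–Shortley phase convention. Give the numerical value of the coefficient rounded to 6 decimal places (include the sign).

+√(2/5) ≈ +0.632456

triangle: 1!*0!*3!/5! = 6/120
(j±m)!: 1!*0!*2!*2!*2!*1! = 8
prefactor² = (2J+1)*Δ*N² = 8/5
  k=0: +1/(0!*1!*0!*2!*0!*1!) = 1/2
Σ = 1/2  ⇒  CG² = 8/5*(1/2)² = 2/5
CG = +√(2/5) = +0.632456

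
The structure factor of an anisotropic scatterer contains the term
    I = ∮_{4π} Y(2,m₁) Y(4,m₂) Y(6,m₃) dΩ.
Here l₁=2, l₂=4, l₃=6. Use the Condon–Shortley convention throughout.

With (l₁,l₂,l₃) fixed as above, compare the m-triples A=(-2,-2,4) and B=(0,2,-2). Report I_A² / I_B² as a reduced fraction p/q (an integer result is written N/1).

5/4

Same 2,4,6: normalisation and zero-m 3j drop out of the ratio.
A: Δ: 0! 4! 8! / 13! → 1/6435; sum: t=0:+1/34560 = 1/34560; 3j²(2 4 6; -2 -2 4) = Δ·Π!·Σ² = 14/429  (sign +1)
B: Δ: 0! 4! 8! / 13! → 1/6435; sum: t=0:+1/5760 = 1/5760; 3j²(2 4 6; 0 2 -2) = Δ·Π!·Σ² = 56/2145  (sign +1)
I_A²/I_B² = (14/429)/(56/2145) = 5/4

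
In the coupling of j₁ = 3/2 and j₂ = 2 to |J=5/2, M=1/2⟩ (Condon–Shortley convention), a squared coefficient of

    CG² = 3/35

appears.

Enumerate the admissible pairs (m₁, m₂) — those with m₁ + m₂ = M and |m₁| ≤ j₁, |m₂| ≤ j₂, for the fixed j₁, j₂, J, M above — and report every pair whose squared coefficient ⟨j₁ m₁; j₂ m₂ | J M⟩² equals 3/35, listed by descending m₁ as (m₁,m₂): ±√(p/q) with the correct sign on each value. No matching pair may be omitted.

Admissible pairs with m₁+m₂ = M = 1/2: (-3/2,2), (-1/2,1), (1/2,0), (3/2,-1)
  (m₁,m₂)=(3/2,-1): CG² = 27/70, CG = +√(27/70)
  (m₁,m₂)=(1/2,0): CG² = 3/35, CG = +√(3/35)   ← matches the target
  (m₁,m₂)=(-1/2,1): CG² = 5/14, CG = −√(5/14)
  (m₁,m₂)=(-3/2,2): CG² = 6/35, CG = −√(6/35)
Pairs with CG² = 3/35: (1/2,0): +√(3/35)

(1/2,0): +√(3/35)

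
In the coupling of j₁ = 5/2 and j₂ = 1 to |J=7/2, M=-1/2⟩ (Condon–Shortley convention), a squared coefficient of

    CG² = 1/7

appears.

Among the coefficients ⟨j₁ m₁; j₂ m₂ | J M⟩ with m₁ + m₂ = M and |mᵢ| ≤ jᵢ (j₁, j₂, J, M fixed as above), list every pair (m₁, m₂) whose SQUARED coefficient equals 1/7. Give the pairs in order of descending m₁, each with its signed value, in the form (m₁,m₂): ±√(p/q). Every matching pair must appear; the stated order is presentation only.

Admissible pairs with m₁+m₂ = M = -1/2: (-3/2,1), (-1/2,0), (1/2,-1)
  (m₁,m₂)=(1/2,-1): CG² = 2/7, CG = +√(2/7)
  (m₁,m₂)=(-1/2,0): CG² = 4/7, CG = +√(4/7)
  (m₁,m₂)=(-3/2,1): CG² = 1/7, CG = +√(1/7)   ← matches the target
Pairs with CG² = 1/7: (-3/2,1): +√(1/7)

(-3/2,1): +√(1/7)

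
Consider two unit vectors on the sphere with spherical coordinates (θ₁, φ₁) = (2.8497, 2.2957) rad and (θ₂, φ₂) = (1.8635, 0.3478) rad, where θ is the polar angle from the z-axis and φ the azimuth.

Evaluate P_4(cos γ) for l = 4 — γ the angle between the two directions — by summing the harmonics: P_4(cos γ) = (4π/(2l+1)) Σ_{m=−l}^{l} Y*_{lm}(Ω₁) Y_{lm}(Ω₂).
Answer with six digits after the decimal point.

Expand P_4 via completeness: Σ_{m} conj(Y_{4,m}) at Ω₁ times Y_{4,m} at Ω₂ —
  [-4]  conj(Y_{4,-4})(Ω₁) = -0.00295 + 0.00073j ; Y_{4,-4}(Ω₂) = 0.06644 - 0.36593j ; Δ = 0.00007 + 0.00113j
  [-3]  conj(Y_{4,-3})(Ω₁) = -0.02351 - 0.01622j ; Y_{4,-3}(Ω₂) = -0.15955 + 0.27393j ; Δ = 0.00819 - 0.00385j
  [-2]  conj(Y_{4,-2})(Ω₁) = -0.01812 - 0.14905j ; Y_{4,-2}(Ω₂) = -0.09822 + 0.08199j ; Δ = 0.01400 + 0.01315j
  [-1]  conj(Y_{4,-1})(Ω₁) = 0.29569 - 0.33382j ; Y_{4,-1}(Ω₂) = 0.29701 - 0.10768j ; Δ = 0.05188 - 0.13099j
  [+0]  conj(Y_{4,0})(Ω₁) = 0.52127 + 0.00000j ; Y_{4,0}(Ω₂) = 0.07880 + 0.00000j ; Δ = 0.04108 + 0.00000j
  [+1]  conj(Y_{4,1})(Ω₁) = -0.29569 - 0.33382j ; Y_{4,1}(Ω₂) = -0.29701 - 0.10768j ; Δ = 0.05188 + 0.13099j
  [+2]  conj(Y_{4,2})(Ω₁) = -0.01812 + 0.14905j ; Y_{4,2}(Ω₂) = -0.09822 - 0.08199j ; Δ = 0.01400 - 0.01315j
  [+3]  conj(Y_{4,3})(Ω₁) = 0.02351 - 0.01622j ; Y_{4,3}(Ω₂) = 0.15955 + 0.27393j ; Δ = 0.00819 + 0.00385j
  [+4]  conj(Y_{4,4})(Ω₁) = -0.00295 - 0.00073j ; Y_{4,4}(Ω₂) = 0.06644 + 0.36593j ; Δ = 0.00007 - 0.00113j
Total Σ_m = 0.18937 - 0.00000j. Multiply by 1.396263: 0.26441 - 0.00000j. P_4(cos γ) = 0.264405

0.264405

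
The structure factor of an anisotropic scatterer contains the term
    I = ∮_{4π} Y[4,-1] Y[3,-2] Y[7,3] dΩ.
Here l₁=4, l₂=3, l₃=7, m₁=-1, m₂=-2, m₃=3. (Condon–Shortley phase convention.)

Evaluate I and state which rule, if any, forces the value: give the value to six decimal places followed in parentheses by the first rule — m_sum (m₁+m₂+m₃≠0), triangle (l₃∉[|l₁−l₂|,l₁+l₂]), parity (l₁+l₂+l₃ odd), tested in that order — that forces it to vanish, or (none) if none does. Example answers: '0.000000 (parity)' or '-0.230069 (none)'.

-0.213926 (none)

m-sum 0 ✓  L=14 even ✓  1≤7≤7 ✓
Π(2lᵢ+1) = 9×7×15 = 945
triangle coeff Δ(4,3,7) = 1/45045
Σ_t [0,0]: t=0:+1/20736 = 1/20736
(3j)²=35/1287 [(4 3 7; 0 0 0)], sign=-1
Σ_t [0,0]: t=0:+1/86400 = 1/86400
(3j)²=16/715 [(4 3 7; -1 -2 3)], sign=+1
⇒ 4πI² = 11760/20449
I = (-1)√(11760/20449/(4π)) = -0.21392557
No selection rule forces the value: the integral is nonzero (none).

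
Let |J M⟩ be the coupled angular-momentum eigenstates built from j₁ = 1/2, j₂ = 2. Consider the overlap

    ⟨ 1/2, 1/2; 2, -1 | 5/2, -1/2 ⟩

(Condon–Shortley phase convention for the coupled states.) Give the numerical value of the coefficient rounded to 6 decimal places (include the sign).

triangle: 0!×1!×4!/6! = 24/720
(j±m)!: 1!×0!×1!×3!×2!×3! = 72
prefactor² = (2J+1)×Δ×N² = 72/5
  k=0: +1/(0!×0!×0!×1!×1!×3!) = 1/6
Σ = 1/6  ⇒  CG² = 72/5×(1/6)² = 2/5
CG = +√(2/5) = +0.632456

+√(2/5) = +0.632456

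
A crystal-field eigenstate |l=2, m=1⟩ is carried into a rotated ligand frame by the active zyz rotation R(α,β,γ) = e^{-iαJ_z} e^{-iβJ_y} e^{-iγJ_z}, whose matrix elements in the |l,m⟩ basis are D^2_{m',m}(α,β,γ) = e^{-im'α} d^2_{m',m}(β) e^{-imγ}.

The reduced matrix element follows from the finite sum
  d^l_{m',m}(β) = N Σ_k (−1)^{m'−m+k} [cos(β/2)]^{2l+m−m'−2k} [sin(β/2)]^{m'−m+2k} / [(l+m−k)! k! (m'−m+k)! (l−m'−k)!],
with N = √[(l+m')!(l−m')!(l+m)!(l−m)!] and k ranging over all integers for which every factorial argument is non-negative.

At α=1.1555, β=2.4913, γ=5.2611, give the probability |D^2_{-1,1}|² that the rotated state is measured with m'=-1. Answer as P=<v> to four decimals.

First d^2_{-1,1}(β=2.4913), then the phase factors e^{-i(-1)α} and e^{-i(1)γ}:
c=cos(2.491300/2)=0.319447, s=sin(2.491300/2)=0.947604; N=√[1·6·6·1]=6.000000
k∈{2,3} keeps every argument non-negative
  k=2: (−1)^0·6.0000/(2)·0.3194^2·0.9476^2 = +0.274899
  k=3: (−1)^1·6.0000/(6)·0.3194^0·0.9476^4 = -0.806320
d^2_{-1,1}(2.4913) = +0.274899 -0.806320 = -0.531421
|D^2_{-1,1}|² = |d^2_{-1,1}(β)|² = (-0.531421)² = 0.282408 (the z-rotation phases have unit modulus)

P=0.2824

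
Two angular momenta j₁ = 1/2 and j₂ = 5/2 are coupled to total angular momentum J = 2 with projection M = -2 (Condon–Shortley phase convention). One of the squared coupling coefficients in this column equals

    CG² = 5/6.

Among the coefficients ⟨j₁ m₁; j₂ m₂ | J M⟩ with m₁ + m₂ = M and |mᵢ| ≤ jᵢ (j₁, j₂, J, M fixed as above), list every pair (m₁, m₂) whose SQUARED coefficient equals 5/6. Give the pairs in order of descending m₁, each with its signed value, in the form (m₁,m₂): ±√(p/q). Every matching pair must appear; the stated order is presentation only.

Admissible pairs with m₁+m₂ = M = -2: (-1/2,-3/2), (1/2,-5/2)
  (m₁,m₂)=(1/2,-5/2): CG² = 5/6, CG = +√(5/6)   ← matches the target
  (m₁,m₂)=(-1/2,-3/2): CG² = 1/6, CG = −√(1/6)
Pairs with CG² = 5/6: (1/2,-5/2): +√(5/6)

(1/2,-5/2): +√(5/6)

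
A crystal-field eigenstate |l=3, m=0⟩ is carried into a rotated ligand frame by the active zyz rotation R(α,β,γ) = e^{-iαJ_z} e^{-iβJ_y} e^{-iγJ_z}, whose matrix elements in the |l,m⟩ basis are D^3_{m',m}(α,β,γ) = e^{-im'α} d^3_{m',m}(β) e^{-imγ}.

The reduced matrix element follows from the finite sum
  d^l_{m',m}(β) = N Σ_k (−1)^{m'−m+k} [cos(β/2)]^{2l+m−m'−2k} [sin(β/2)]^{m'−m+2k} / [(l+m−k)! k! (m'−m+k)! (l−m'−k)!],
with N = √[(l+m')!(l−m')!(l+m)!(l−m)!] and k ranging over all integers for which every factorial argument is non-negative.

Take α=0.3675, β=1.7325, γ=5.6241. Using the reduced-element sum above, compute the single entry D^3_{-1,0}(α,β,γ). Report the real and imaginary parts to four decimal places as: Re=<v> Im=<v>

D^3_{-1,0}(0.3675,1.7325,5.6241) = e^{-i·-1·0.3675}·d^3_{-1,0}(1.7325)·e^{-i·0·5.6241}. Compute d first:
Half-angle: c=0.647688, s=0.761905. N=√(2·24·6·6)=41.569219
The bounds max(0,m−m')=1 and min(l+m,l−m')=3 give 3 terms
  k=1: (−1)^0·41.5692/(12)·0.6477^5·0.7619^1 = +0.300830
  k=2: (−1)^1·41.5692/(4)·0.6477^3·0.7619^3 = -1.248858
  k=3: (−1)^2·41.5692/(12)·0.6477^1·0.7619^5 = +0.576053
d^3_{-1,0}(1.7325) = +0.300830 -1.248858 +0.576053 = -0.371975
D = (+0.933228+0.359283i)·(-0.371975)·(+1.000000+0.000000i) = -0.347138-0.133645i

Re=-0.3471 Im=-0.1336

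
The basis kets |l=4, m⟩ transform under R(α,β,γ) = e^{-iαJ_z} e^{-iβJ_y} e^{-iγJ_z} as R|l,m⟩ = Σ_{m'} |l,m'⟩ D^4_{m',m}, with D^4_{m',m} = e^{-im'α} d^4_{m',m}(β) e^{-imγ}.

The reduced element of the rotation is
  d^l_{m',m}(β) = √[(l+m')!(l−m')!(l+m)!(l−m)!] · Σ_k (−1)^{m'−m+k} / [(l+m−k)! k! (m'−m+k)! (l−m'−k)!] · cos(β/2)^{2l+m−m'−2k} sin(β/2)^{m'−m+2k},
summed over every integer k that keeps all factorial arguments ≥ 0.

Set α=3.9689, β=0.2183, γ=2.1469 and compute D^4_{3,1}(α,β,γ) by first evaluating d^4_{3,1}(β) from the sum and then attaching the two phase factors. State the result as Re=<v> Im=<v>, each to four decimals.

Re=0.0074 Im=-0.0887

First d^4_{3,1}(β=0.2183), then the phase factors e^{-i(3)α} and e^{-i(1)γ}:
c=cos(0.218300/2)=0.994049, s=sin(0.218300/2)=0.108933; N=√[5040·1·120·6]=1904.940944
k: max(0,(1)−(3))=0 … min(4+(1),4−(3))=1
  k=0: (−1)^2·1904.9409/(240)·0.9940^6·0.1089^2 = +0.090874
  k=1: (−1)^3·1904.9409/(144)·0.9940^4·0.1089^4 = -0.001819
d^4_{3,1}(0.2183) = +0.090874 -0.001819 = +0.089055
Phases: e^{-i·(3)·3.9689}=+0.790194+0.612857i, e^{-i·(1)·2.1469}=-0.544761-0.838592i ⇒ D=+0.007433-0.088744i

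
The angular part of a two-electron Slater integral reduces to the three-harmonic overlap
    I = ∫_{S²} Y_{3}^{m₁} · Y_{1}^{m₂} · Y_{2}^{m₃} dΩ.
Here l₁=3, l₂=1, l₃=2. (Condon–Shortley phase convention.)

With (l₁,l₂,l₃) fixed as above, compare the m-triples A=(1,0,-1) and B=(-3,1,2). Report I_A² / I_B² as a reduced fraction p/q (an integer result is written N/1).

l's match ⇒ only the (l;m) 3-j factors differ between A and B.
A: triangle coeff Δ(3,1,2) = 1/105; Σ_t [1,1]: t=1:−1/6 = -1/6; (3j)²=8/105 [(3 1 2; 1 0 -1)], sign=+1
B: triangle coeff Δ(3,1,2) = 1/105; Σ_t [2,2]: t=2:+1/48 = 1/48; (3j)²=1/7 [(3 1 2; -3 1 2)], sign=+1
I_A²/I_B² = (8/105)/(1/7) = 8/15

8/15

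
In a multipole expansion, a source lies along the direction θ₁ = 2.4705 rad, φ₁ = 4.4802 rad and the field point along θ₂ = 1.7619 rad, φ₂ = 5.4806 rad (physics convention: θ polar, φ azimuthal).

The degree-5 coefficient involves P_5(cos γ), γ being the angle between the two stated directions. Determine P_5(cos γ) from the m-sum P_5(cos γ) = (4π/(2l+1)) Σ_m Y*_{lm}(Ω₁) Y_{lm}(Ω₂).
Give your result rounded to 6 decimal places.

0.136274

Expand P_5 via completeness: Σ_{m} conj(Y_{5,m}) at Ω₁ times Y_{5,m} at Ω₂ —
  [-5]  conj(Y_{5,-5})(Ω₁) = -0.039582-0.017197i ; Y_{5,-5}(Ω₂) = -0.272585-0.323977i ; Δ = +0.005218+0.017511i
  [-4]  conj(Y_{5,-4})(Ω₁) = -0.102922+0.137647i ; Y_{5,-4}(Ω₂) = +0.258417+0.017794i ; Δ = -0.029046+0.033739i
  [-3]  conj(Y_{5,-3})(Ω₁) = +0.241225+0.288396i ; Y_{5,-3}(Ω₂) = +0.164181-0.148067i ; Δ = +0.082307+0.011632i
  [-2]  conj(Y_{5,-2})(Ω₁) = +0.385430-0.193067i ; Y_{5,-2}(Ω₂) = -0.009510+0.276547i ; Δ = +0.049727+0.108426i
  [-1]  conj(Y_{5,-1})(Ω₁) = -0.014336-0.060631i ; Y_{5,-1}(Ω₂) = +0.114107+0.118099i ; Δ = +0.005525-0.008612i
  [+0]  conj(Y_{5,0})(Ω₁) = +0.387813-0.000000i ; Y_{5,0}(Ω₂) = -0.278929+0.000000i ; Δ = -0.108172+0.000000i
  [+1]  conj(Y_{5,1})(Ω₁) = +0.014336-0.060631i ; Y_{5,1}(Ω₂) = -0.114107+0.118099i ; Δ = +0.005525+0.008612i
  [+2]  conj(Y_{5,2})(Ω₁) = +0.385430+0.193067i ; Y_{5,2}(Ω₂) = -0.009510-0.276547i ; Δ = +0.049727-0.108426i
  [+3]  conj(Y_{5,3})(Ω₁) = -0.241225+0.288396i ; Y_{5,3}(Ω₂) = -0.164181-0.148067i ; Δ = +0.082307-0.011632i
  [+4]  conj(Y_{5,4})(Ω₁) = -0.102922-0.137647i ; Y_{5,4}(Ω₂) = +0.258417-0.017794i ; Δ = -0.029046-0.033739i
  [+5]  conj(Y_{5,5})(Ω₁) = +0.039582-0.017197i ; Y_{5,5}(Ω₂) = +0.272585-0.323977i ; Δ = +0.005218-0.017511i
Total Σ_m = +0.119288-0.000000i. Multiply by 1.142397: +0.136274-0.000000i. P_5(cos γ) = 0.136274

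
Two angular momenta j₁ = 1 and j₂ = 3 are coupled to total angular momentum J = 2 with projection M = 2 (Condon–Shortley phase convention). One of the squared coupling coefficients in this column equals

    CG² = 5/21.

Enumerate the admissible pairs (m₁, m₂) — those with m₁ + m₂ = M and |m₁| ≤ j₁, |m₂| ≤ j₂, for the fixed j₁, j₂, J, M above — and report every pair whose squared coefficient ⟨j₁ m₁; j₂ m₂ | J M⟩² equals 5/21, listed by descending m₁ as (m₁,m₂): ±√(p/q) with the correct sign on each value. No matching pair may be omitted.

(0,2): −√(5/21)

Admissible pairs with m₁+m₂ = M = 2: (-1,3), (0,2), (1,1)
  (m₁,m₂)=(1,1): CG² = 1/21, CG = +√(1/21)
  (m₁,m₂)=(0,2): CG² = 5/21, CG = −√(5/21)   ← matches the target
  (m₁,m₂)=(-1,3): CG² = 5/7, CG = +√(5/7)
Pairs with CG² = 5/21: (0,2): −√(5/21)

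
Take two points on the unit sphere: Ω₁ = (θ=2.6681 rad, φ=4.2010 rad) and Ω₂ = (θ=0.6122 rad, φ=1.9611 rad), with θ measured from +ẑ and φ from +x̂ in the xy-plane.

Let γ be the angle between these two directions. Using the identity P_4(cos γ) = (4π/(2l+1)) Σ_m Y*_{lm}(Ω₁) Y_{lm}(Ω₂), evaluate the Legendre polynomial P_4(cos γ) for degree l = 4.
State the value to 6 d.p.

Expand P_4 via completeness: Σ_{m} conj(Y_{4,m}) at Ω₁ times Y_{4,m} at Ω₂ —
  m=-4: (-0.008746-0.017017i) × (+0.000462-0.048261i) = -0.000825+0.000414i  (running Σ = -0.000825+0.000414i)
  m=-3: (-0.105552-0.003868i) × (+0.179065+0.075683i) = -0.018608-0.008681i  (running Σ = -0.019433-0.008267i)
  m=-2: (-0.164691+0.269816i) × (-0.289496+0.286735i) = -0.029688-0.125333i  (running Σ = -0.049122-0.133600i)
  m=-1: (+0.239076+0.426020i) × (-0.142917-0.347383i) = +0.113824-0.143936i  (running Σ = +0.064702-0.277536i)
  m=0: (+0.126512-0.000000i) × (-0.147321+0.000000i) = -0.018638+0.000000i  (running Σ = +0.046065-0.277536i)
  m=1: (-0.239076+0.426020i) × (+0.142917-0.347383i) = +0.113824+0.143936i  (running Σ = +0.159889-0.133600i)
  m=2: (-0.164691-0.269816i) × (-0.289496-0.286735i) = -0.029688+0.125333i  (running Σ = +0.130200-0.008267i)
  m=3: (+0.105552-0.003868i) × (-0.179065+0.075683i) = -0.018608+0.008681i  (running Σ = +0.111592+0.000414i)
  m=4: (-0.008746+0.017017i) × (+0.000462+0.048261i) = -0.000825-0.000414i  (running Σ = +0.110767-0.000000i)
Σ over m = +0.110767-0.000000i; ×(4π/9) → +0.154660-0.000000i. Real part: 0.154660

0.154660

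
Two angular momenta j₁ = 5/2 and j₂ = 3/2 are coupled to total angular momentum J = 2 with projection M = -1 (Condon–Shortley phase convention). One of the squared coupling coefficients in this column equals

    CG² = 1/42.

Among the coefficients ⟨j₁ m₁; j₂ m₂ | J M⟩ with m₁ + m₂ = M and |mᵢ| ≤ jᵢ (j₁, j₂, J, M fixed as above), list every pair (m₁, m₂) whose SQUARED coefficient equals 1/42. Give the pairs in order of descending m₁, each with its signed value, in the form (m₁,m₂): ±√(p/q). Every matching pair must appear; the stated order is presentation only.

Admissible pairs with m₁+m₂ = M = -1: (-5/2,3/2), (-3/2,1/2), (-1/2,-1/2), (1/2,-3/2)
  (m₁,m₂)=(1/2,-3/2): CG² = 9/28, CG = +√(9/28)
  (m₁,m₂)=(-1/2,-1/2): CG² = 25/84, CG = −√(25/84)
  (m₁,m₂)=(-3/2,1/2): CG² = 1/42, CG = +√(1/42)   ← matches the target
  (m₁,m₂)=(-5/2,3/2): CG² = 5/14, CG = +√(5/14)
Pairs with CG² = 1/42: (-3/2,1/2): +√(1/42)

(-3/2,1/2): +√(1/42)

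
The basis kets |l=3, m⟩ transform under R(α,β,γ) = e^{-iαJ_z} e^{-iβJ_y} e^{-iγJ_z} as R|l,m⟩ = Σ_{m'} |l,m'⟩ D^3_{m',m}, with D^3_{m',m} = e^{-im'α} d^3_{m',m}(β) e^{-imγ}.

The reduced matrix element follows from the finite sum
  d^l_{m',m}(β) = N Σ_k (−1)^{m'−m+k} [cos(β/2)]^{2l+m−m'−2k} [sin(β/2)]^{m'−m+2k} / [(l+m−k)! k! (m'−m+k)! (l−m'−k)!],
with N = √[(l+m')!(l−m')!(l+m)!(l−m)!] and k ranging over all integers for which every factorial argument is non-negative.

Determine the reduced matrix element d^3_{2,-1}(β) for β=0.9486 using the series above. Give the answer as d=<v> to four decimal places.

d^3_{2,-1}(β=0.9486) via the finite sum:
With c≡cos(β/2)=0.889613 and s≡sin(β/2)=0.456716, N=[120·1·2·24]^{1/2}=75.894664
The bounds max(0,m−m')=0 and min(l+m,l−m')=1 give 2 terms
  k=0: (−1)^3·75.8947/(12)·0.8896^3·0.4567^3 = -0.424200
  k=1: (−1)^4·75.8947/(24)·0.8896^1·0.4567^5 = +0.055903
d^3_{2,-1}(0.9486) = -0.424200 +0.055903 = -0.368298

d=-0.3683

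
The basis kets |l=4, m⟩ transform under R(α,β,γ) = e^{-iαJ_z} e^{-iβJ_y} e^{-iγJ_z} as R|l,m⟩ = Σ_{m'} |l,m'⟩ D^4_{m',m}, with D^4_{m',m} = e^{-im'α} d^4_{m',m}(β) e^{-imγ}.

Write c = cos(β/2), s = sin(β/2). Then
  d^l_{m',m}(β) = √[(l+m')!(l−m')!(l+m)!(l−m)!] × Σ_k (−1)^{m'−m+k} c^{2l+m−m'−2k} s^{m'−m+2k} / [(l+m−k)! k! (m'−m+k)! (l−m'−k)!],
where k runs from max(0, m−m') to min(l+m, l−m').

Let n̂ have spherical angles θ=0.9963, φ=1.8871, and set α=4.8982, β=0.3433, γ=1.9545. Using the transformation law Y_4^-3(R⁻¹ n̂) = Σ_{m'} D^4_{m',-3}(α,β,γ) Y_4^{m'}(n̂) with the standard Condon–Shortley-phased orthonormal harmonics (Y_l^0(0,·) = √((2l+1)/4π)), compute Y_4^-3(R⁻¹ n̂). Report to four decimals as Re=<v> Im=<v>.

Need the full column D^4_{m',-3} for m'=−4..4 at α=4.8982, β=0.3433, γ=1.9545.
cos(β/2)=0.985304, sin(β/2)=0.170808
d^4_{-4,-3}: single k=1 term ⇒ +0.435559;  D = +0.412957+0.138483i
d^4_{-3,-3}: k∈[0..1] ⇒ +0.888307 -0.186869 = +0.701437;  D = -0.096316+0.694793i
d^4_{-2,-3}: k∈[0..1] ⇒ -0.576190 +0.051947 = -0.524242;  D = +0.523637-0.025187i
d^4_{-1,-3}: k∈[0..1] ⇒ +0.211890 -0.010613 = +0.201277;  D = -0.046646-0.195797i
d^4_{0,-3}: k∈[0..1] ⇒ -0.054757 +0.001646 = -0.053112;  D = -0.048503+0.021642i
d^4_{1,-3}: k∈[0..1] ⇒ +0.010613 -0.000191 = +0.010422;  D = +0.005932+0.008569i
d^4_{2,-3}: k∈[0..1] ⇒ -0.001561 +0.000016 = -0.001546;  D = +0.001086-0.001099i
d^4_{3,-3}: k∈[0..1] ⇒ +0.000169 -0.000001 = +0.000168;  D = -0.000139-0.000094i
d^4_{4,-3}: single k=0 term ⇒ -0.000012;  D = -0.000005+0.000011i
Y_4^{m'}(θ=0.9963,φ=1.8871) and Σ D·Y over m':
  (+0.4130+0.1385i)·(+0.0661-0.2096i)  (-0.0963+0.6948i)·(+0.3270+0.2344i)  (+0.5236-0.0252i)·(-0.2029+0.1487i)  (-0.0466-0.1958i)·(+0.0626+0.1913i)  (-0.0485+0.0216i)·(-0.2969+0.0000i)  (+0.0059+0.0086i)·(-0.0626+0.1913i)  (+0.0011-0.0011i)·(-0.2029-0.1487i)  (-0.0001-0.0001i)·(-0.3270+0.2344i)  (-0.0000+0.0000i)·(+0.0661+0.2096i)
Y_4^-3(R⁻¹ n̂) = -0.193909+0.183290i

Re=-0.1939 Im=0.1833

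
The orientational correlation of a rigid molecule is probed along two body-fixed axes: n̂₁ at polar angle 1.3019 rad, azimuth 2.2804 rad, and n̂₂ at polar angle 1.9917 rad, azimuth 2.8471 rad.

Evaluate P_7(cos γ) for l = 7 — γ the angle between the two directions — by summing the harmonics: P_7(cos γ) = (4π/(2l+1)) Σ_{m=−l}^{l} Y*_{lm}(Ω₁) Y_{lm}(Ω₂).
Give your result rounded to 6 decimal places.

0.297799

Addition theorem: P_7(cos γ) = (4π/15) Σ_m Y*_{lm}(Ω₁) Y_{lm}(Ω₂), m = −7…7:
  [-7]  conj(Y_{7,-7})(Ω₁) = -0.37453 - 0.09757j ; Y_{7,-7}(Ω₂) = 0.12433 - 0.23273j ; Δ = -0.06927 + 0.07503j
  [-6]  conj(Y_{7,-6})(Ω₁) = 0.17529 + 0.35851j ; Y_{7,-6}(Ω₂) = 0.08614 - 0.43348j ; Δ = 0.17050 - 0.04510j
  [-5]  conj(Y_{7,-5})(Ω₁) = -0.00996 + 0.02315j ; Y_{7,-5}(Ω₂) = -0.02670 - 0.27067j ; Δ = 0.00653 + 0.00208j
  [-4]  conj(Y_{7,-4})(Ω₁) = 0.33472 - 0.10471j ; Y_{7,-4}(Ω₂) = 0.06609 + 0.15951j ; Δ = 0.03882 + 0.04647j
  [-3]  conj(Y_{7,-3})(Ω₁) = -0.07954 - 0.04965j ; Y_{7,-3}(Ω₂) = 0.21524 + 0.26222j ; Δ = -0.00410 - 0.03154j
  [-2]  conj(Y_{7,-2})(Ω₁) = -0.04637 - 0.30355j ; Y_{7,-2}(Ω₂) = -0.02753 - 0.01839j ; Δ = -0.00431 + 0.00921j
  [-1]  conj(Y_{7,-1})(Ω₁) = -0.08880 + 0.10339j ; Y_{7,-1}(Ω₂) = -0.32010 - 0.09709j ; Δ = 0.03846 - 0.02447j
  [+0]  conj(Y_{7,0})(Ω₁) = -0.29150 + 0.00000j ; Y_{7,0}(Ω₂) = -0.00751 + 0.00000j ; Δ = 0.00219 + 0.00000j
  [+1]  conj(Y_{7,1})(Ω₁) = 0.08880 + 0.10339j ; Y_{7,1}(Ω₂) = 0.32010 - 0.09709j ; Δ = 0.03846 + 0.02447j
  [+2]  conj(Y_{7,2})(Ω₁) = -0.04637 + 0.30355j ; Y_{7,2}(Ω₂) = -0.02753 + 0.01839j ; Δ = -0.00431 - 0.00921j
  [+3]  conj(Y_{7,3})(Ω₁) = 0.07954 - 0.04965j ; Y_{7,3}(Ω₂) = -0.21524 + 0.26222j ; Δ = -0.00410 + 0.03154j
  [+4]  conj(Y_{7,4})(Ω₁) = 0.33472 + 0.10471j ; Y_{7,4}(Ω₂) = 0.06609 - 0.15951j ; Δ = 0.03882 - 0.04647j
  [+5]  conj(Y_{7,5})(Ω₁) = 0.00996 + 0.02315j ; Y_{7,5}(Ω₂) = 0.02670 - 0.27067j ; Δ = 0.00653 - 0.00208j
  [+6]  conj(Y_{7,6})(Ω₁) = 0.17529 - 0.35851j ; Y_{7,6}(Ω₂) = 0.08614 + 0.43348j ; Δ = 0.17050 + 0.04510j
  [+7]  conj(Y_{7,7})(Ω₁) = 0.37453 - 0.09757j ; Y_{7,7}(Ω₂) = -0.12433 - 0.23273j ; Δ = -0.06927 - 0.07503j
Total Σ_m = 0.35547 + 0.00000j. Multiply by 0.837758: 0.29780 + 0.00000j. P_7(cos γ) = 0.297799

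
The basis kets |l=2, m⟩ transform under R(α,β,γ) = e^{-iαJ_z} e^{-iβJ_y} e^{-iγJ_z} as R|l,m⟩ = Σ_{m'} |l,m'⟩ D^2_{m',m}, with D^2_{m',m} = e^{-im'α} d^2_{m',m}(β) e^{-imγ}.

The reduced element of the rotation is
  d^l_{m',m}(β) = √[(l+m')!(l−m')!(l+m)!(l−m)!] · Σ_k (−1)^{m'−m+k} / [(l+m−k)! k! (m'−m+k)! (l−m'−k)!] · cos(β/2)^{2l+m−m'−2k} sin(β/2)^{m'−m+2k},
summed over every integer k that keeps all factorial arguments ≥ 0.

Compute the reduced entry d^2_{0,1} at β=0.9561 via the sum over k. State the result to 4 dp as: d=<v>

d=0.5770

d^2_{0,1}(β=0.9561) via the finite sum:
c=cos(0.956100/2)=0.887894, s=sin(0.956100/2)=0.460049; N=√[2·2·6·1]=4.898979
The bounds max(0,m−m')=1 and min(l+m,l−m')=2 give 2 terms
  k=1: (−1)^0·4.8990/(2)·0.8879^3·0.4600^1 = +0.788792
  k=2: (−1)^1·4.8990/(2)·0.8879^1·0.4600^3 = -0.211762
d^2_{0,1}(0.9561) = +0.788792 -0.211762 = +0.577030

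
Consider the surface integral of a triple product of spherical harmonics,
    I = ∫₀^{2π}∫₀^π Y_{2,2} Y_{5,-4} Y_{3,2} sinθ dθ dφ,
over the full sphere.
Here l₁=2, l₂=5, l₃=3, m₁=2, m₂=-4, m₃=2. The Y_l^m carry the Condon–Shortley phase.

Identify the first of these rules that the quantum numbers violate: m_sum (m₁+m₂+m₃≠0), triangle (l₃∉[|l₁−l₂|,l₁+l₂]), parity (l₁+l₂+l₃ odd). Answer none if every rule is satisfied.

none

Σmᵢ = 0  ✓
l₃∈[|l₁−l₂|,l₁+l₂]=[3,7], have l₃=3  ✓
Σlᵢ = 10 ⇒ even  ✓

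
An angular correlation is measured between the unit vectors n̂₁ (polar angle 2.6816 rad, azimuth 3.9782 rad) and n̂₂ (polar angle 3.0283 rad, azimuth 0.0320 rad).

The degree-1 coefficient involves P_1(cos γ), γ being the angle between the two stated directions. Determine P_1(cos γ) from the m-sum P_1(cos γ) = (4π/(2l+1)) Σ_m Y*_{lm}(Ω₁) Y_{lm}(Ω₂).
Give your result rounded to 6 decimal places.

Term-by-term m-sum for l=1 (normalisation 4π/3 = 4.188790):
  m=-1: Y*=(-0.102762, -0.113865)  Y=(0.039038, -0.001250)  product (-0.004154, -0.004317)
  m=+0: Y*=(-0.437815, -0.000000)  Y=(-0.485470, 0.000000)  product (0.212546, 0.000000)
  m=+1: Y*=(0.102762, -0.113865)  Y=(-0.039038, -0.001250)  product (-0.004154, 0.004317)
Total Σ_m = (0.204238, 0.000000). Multiply by 4.188790: (0.855511, 0.000000). P_1(cos γ) = 0.855511

0.855511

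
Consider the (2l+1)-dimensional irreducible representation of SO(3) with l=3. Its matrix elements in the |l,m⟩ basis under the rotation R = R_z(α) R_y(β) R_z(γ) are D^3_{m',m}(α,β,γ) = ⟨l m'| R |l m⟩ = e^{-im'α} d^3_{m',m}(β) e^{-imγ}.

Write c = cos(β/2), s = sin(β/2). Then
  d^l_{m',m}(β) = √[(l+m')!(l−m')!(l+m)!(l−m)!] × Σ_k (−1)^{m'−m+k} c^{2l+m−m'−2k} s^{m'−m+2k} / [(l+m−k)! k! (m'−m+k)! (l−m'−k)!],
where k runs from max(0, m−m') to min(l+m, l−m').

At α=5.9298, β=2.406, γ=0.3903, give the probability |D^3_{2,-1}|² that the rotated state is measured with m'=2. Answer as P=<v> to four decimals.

P=0.3198

Split into d^3_{2,-1}(β=2.4060) × two z-phases.
Half-angle: c=0.359560, s=0.933122. N=√(120·1·2·24)=75.894664
k: max(0,(-1)−(2))=0 … min(3+(-1),3−(2))=1
  k=0: (−1)^3·75.8947/(12)·0.3596^3·0.9331^3 = -0.238869
  k=1: (−1)^4·75.8947/(24)·0.3596^1·0.9331^5 = +0.804384
d^3_{2,-1}(2.4060) = -0.238869 +0.804384 = +0.565515
|D^3_{2,-1}|² = |d^3_{2,-1}(β)|² = (+0.565515)² = 0.319808 (the z-rotation phases have unit modulus)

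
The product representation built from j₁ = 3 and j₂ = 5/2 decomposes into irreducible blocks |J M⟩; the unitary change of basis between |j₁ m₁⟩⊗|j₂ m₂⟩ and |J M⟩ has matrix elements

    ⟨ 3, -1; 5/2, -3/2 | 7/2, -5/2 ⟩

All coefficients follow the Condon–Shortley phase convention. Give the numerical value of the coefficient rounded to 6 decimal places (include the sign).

−√(10/63) ≈ -0.398410

j₁+j₂−J=2  J+j₁−j₂=4  J−j₁+j₂=3  j₁+j₂+J+1=10
(j₁±m₁, j₂±m₂, J±M) = (2,4,1,4,1,6)
P² = 18432/35
sum k=0..1:
  [0] +1/96 = 1/96
  [1] −1/36 = -1/36
S = -5/288
C² = P²·S² = 10/63 ; C = -0.398410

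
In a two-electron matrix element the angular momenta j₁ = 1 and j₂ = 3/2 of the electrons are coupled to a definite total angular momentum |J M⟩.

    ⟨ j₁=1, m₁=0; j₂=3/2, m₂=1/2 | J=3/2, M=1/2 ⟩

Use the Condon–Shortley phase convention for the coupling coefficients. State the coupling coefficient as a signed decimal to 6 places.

-0.258199  (= −√(1/15))

j₁+j₂−J=1  J+j₁−j₂=1  J−j₁+j₂=2  j₁+j₂+J+1=5
(j₁±m₁, j₂±m₂, J±M) = (1,1,2,1,2,1)
P² = 4/15
sum k=0..1:
  [0] +1/2 = 1/2
  [1] −1/1 = -1
S = -1/2
C² = P²·S² = 1/15 ; C = -0.258199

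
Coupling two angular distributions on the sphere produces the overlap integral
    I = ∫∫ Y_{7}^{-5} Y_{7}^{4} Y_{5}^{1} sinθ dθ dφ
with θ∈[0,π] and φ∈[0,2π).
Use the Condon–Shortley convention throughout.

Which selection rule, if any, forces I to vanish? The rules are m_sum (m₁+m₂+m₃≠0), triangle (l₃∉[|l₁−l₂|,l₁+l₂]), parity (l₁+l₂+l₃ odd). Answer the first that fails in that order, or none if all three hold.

Σmᵢ = 0  ✓
l₃∈[|l₁−l₂|,l₁+l₂]=[0,14], have l₃=5  ✓
Σlᵢ = 19 ⇒ odd  ✗

parity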